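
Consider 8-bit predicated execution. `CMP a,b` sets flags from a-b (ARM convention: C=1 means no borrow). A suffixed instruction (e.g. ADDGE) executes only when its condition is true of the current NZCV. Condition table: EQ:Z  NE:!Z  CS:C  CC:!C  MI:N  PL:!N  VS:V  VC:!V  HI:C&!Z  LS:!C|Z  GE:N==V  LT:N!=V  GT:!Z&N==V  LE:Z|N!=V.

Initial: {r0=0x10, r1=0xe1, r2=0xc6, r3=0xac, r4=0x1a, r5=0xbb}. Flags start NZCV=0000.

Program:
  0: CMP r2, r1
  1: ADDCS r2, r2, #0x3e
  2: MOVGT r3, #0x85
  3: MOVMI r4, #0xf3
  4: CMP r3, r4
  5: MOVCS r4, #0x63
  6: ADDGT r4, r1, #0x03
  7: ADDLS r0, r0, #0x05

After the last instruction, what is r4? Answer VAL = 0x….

VAL = 0xf3

[0] flags=1000 → (cmp)
[1] flags=1000 CS?F → skip
[2] flags=1000 GT?F → skip
[3] flags=1000 MI?T → r4=0xf3
[4] flags=1000 → (cmp)
[5] flags=1000 CS?F → skip
[6] flags=1000 GT?F → skip
[7] flags=1000 LS?T → r0=0x15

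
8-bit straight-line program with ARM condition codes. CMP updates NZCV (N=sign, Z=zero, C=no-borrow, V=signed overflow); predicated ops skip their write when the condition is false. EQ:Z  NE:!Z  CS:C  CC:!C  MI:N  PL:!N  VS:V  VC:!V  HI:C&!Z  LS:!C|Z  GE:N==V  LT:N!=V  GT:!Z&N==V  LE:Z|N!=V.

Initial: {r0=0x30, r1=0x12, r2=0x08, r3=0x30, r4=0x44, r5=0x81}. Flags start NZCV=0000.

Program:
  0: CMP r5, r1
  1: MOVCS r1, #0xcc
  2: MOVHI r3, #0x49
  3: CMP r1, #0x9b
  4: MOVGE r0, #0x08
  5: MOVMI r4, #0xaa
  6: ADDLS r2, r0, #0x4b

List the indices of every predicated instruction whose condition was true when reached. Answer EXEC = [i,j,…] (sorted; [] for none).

EXEC = [1,2,4]

[0] flags=0011 → (cmp)
[1] flags=0011 CS?T → r1=0xcc
[2] flags=0011 HI?T → r3=0x49
[3] flags=0010 → (cmp)
[4] flags=0010 GE?T → r0=0x08
[5] flags=0010 MI?F → skip
[6] flags=0010 LS?F → skip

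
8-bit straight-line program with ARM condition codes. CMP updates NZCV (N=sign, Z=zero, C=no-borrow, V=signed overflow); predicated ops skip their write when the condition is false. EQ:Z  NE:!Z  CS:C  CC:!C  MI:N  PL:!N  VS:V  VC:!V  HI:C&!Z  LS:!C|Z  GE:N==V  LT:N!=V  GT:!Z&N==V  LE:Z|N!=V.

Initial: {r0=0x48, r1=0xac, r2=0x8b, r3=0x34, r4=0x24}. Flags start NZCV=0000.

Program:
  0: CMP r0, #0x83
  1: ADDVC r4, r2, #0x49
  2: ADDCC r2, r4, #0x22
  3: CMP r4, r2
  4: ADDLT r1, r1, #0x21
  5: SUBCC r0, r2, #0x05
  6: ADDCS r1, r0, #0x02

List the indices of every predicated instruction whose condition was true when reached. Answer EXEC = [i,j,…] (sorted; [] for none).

[0] flags=1001 → (cmp)
[1] flags=1001 VC?F → skip
[2] flags=1001 CC?T → r2=0x46
[3] flags=1000 → (cmp)
[4] flags=1000 LT?T → r1=0xcd
[5] flags=1000 CC?T → r0=0x41
[6] flags=1000 CS?F → skip

EXEC = [2,4,5]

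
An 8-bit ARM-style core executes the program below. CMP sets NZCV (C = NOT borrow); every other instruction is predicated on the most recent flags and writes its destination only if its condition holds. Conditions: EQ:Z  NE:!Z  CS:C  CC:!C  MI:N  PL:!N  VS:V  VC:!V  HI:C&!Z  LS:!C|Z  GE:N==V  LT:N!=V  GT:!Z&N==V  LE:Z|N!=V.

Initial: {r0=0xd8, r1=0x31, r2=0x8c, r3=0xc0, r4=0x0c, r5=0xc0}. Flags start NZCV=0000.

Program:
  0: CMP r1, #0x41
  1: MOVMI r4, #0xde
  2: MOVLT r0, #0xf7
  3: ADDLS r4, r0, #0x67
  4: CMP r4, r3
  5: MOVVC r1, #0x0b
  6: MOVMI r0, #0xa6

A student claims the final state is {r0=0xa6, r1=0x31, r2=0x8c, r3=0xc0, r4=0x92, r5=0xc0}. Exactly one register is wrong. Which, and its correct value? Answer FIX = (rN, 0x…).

FIX = (r4, 0x5e)

[0] flags=1000 → (cmp)
[1] flags=1000 MI?T → r4=0xde
[2] flags=1000 LT?T → r0=0xf7
[3] flags=1000 LS?T → r4=0x5e
[4] flags=1001 → (cmp)
[5] flags=1001 VC?F → skip
[6] flags=1001 MI?T → r0=0xa6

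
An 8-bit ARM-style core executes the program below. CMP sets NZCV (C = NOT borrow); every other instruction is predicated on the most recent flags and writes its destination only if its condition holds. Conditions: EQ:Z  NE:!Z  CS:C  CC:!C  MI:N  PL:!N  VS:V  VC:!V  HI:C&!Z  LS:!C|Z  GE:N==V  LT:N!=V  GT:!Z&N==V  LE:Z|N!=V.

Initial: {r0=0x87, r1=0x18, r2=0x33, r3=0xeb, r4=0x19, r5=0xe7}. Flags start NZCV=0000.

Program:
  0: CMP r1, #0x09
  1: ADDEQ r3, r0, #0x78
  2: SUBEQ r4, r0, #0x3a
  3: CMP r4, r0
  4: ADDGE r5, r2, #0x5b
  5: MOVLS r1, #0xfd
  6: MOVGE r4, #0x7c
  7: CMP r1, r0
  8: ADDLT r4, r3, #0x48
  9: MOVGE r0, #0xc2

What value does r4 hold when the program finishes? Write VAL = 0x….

VAL = 0x7c

0: ✓ CMP  NZCV=0010
1: · ADDEQ
2: · SUBEQ
3: ✓ CMP  NZCV=1001
4: ✓ ADDGE  r5←0x8e
5: ✓ MOVLS  r1←0xfd
6: ✓ MOVGE  r4←0x7c
7: ✓ CMP  NZCV=0010
8: · ADDLT
9: ✓ MOVGE  r0←0xc2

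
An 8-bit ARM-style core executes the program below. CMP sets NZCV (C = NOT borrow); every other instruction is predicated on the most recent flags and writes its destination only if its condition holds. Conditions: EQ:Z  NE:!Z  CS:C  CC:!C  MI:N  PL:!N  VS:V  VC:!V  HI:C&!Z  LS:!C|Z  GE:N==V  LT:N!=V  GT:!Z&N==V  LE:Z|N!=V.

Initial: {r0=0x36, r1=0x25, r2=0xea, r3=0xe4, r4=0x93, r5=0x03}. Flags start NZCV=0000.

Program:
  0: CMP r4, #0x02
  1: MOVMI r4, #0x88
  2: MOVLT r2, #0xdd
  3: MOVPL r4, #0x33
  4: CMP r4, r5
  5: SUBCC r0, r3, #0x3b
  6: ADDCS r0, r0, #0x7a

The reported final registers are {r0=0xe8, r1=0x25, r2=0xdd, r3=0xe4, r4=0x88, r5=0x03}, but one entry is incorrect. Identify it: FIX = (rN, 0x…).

FIX = (r0, 0xb0)

0: ✓ CMP  NZCV=1010
1: ✓ MOVMI  r4←0x88
2: ✓ MOVLT  r2←0xdd
3: · MOVPL
4: ✓ CMP  NZCV=1010
5: · SUBCC
6: ✓ ADDCS  r0←0xb0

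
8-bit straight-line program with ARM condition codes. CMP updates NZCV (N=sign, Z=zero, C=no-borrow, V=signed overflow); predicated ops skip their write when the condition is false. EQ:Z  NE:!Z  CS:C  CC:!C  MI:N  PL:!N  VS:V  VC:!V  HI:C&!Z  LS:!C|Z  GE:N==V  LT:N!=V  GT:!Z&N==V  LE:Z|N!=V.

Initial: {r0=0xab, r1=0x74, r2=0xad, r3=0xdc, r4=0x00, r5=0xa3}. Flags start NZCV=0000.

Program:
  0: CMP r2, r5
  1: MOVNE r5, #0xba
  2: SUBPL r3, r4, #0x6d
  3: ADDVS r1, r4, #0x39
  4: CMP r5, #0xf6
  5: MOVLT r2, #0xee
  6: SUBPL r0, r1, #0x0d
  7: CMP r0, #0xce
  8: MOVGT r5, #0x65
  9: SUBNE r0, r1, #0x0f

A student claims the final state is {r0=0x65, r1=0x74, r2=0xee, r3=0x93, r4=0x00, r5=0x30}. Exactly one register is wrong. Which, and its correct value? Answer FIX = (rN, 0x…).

FIX = (r5, 0xba)

[0] flags=0010 → (cmp)
[1] flags=0010 NE?T → r5=0xba
[2] flags=0010 PL?T → r3=0x93
[3] flags=0010 VS?F → skip
[4] flags=1000 → (cmp)
[5] flags=1000 LT?T → r2=0xee
[6] flags=1000 PL?F → skip
[7] flags=1000 → (cmp)
[8] flags=1000 GT?F → skip
[9] flags=1000 NE?T → r0=0x65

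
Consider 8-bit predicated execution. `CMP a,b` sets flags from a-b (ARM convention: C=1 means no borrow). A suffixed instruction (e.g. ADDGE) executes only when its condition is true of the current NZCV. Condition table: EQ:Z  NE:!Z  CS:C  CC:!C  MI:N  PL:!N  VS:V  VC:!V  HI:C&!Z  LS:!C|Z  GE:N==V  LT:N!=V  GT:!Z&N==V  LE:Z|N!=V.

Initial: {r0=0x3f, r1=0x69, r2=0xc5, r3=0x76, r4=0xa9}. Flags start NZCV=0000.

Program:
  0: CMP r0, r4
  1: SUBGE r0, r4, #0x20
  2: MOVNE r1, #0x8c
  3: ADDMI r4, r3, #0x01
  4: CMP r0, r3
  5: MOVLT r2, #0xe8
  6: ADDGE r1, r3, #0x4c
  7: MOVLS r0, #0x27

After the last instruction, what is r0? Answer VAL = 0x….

VAL = 0x89

0: ✓ CMP  NZCV=1001
1: ✓ SUBGE  r0←0x89
2: ✓ MOVNE  r1←0x8c
3: ✓ ADDMI  r4←0x77
4: ✓ CMP  NZCV=0011
5: ✓ MOVLT  r2←0xe8
6: · ADDGE
7: · MOVLS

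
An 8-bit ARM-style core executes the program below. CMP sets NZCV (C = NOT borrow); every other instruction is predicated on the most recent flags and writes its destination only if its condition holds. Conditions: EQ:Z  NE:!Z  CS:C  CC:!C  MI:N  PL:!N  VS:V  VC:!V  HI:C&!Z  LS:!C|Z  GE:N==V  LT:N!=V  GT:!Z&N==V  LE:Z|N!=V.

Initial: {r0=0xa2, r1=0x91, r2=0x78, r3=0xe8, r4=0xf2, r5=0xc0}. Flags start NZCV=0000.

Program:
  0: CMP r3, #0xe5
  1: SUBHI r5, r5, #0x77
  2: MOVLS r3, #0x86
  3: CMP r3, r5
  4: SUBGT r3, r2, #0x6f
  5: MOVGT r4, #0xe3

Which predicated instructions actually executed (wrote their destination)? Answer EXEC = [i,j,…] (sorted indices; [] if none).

EXEC = [1]

[0] flags=0010 → (cmp)
[1] flags=0010 HI?T → r5=0x49
[2] flags=0010 LS?F → skip
[3] flags=1010 → (cmp)
[4] flags=1010 GT?F → skip
[5] flags=1010 GT?F → skip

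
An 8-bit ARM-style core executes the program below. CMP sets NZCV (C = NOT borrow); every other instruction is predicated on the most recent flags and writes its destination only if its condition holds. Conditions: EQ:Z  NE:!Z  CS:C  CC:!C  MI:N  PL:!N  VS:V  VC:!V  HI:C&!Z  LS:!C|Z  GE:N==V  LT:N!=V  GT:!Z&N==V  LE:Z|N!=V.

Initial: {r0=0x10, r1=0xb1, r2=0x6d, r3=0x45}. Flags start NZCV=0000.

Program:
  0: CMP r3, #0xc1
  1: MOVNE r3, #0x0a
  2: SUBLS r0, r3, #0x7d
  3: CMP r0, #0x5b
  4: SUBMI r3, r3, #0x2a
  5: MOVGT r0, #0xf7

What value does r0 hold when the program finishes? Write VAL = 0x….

0: ✓ CMP  NZCV=1001
1: ✓ MOVNE  r3←0x0a
2: ✓ SUBLS  r0←0x8d
3: ✓ CMP  NZCV=0011
4: · SUBMI
5: · MOVGT

VAL = 0x8d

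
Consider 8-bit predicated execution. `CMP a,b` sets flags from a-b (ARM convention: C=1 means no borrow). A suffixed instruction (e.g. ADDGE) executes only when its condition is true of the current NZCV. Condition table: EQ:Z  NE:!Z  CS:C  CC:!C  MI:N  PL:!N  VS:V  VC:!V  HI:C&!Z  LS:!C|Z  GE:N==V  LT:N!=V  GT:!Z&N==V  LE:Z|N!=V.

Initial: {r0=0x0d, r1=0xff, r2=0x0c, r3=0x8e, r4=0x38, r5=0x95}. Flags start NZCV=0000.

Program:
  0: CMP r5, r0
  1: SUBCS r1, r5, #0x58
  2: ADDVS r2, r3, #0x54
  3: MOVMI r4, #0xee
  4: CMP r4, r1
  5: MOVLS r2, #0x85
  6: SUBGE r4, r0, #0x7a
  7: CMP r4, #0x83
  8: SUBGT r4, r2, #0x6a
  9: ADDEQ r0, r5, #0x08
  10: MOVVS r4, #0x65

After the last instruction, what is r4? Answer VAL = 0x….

0: ✓ CMP  NZCV=1010
1: ✓ SUBCS  r1←0x3d
2: · ADDVS
3: ✓ MOVMI  r4←0xee
4: ✓ CMP  NZCV=1010
5: · MOVLS
6: · SUBGE
7: ✓ CMP  NZCV=0010
8: ✓ SUBGT  r4←0xa2
9: · ADDEQ
10: · MOVVS

VAL = 0xa2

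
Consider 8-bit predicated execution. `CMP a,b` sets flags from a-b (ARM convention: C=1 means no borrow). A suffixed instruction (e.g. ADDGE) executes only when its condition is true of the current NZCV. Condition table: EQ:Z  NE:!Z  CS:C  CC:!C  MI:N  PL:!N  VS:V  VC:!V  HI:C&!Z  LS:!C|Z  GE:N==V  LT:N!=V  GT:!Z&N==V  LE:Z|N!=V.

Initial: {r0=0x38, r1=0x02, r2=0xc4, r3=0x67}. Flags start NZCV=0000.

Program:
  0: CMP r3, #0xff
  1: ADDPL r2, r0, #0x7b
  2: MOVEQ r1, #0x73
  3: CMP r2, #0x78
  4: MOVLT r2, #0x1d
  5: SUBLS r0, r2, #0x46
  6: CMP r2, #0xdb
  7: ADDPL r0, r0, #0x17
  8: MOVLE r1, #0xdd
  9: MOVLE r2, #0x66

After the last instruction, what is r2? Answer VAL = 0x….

0: ✓ CMP  NZCV=0000
1: ✓ ADDPL  r2←0xb3
2: · MOVEQ
3: ✓ CMP  NZCV=0011
4: ✓ MOVLT  r2←0x1d
5: · SUBLS
6: ✓ CMP  NZCV=0000
7: ✓ ADDPL  r0←0x4f
8: · MOVLE
9: · MOVLE

VAL = 0x1d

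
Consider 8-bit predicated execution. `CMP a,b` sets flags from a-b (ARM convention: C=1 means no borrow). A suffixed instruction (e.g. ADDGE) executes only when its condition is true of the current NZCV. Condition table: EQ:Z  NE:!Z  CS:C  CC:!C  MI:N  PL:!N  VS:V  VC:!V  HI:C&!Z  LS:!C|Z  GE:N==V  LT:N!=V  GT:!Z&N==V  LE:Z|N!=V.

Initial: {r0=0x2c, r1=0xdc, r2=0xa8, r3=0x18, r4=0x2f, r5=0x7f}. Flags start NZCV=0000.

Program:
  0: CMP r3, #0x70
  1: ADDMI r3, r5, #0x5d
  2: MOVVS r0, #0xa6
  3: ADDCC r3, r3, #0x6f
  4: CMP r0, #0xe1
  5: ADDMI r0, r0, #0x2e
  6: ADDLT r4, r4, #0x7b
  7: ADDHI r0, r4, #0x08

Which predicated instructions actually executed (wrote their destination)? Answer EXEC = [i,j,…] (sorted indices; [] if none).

EXEC = [1,3]

[0] flags=1000 → (cmp)
[1] flags=1000 MI?T → r3=0xdc
[2] flags=1000 VS?F → skip
[3] flags=1000 CC?T → r3=0x4b
[4] flags=0000 → (cmp)
[5] flags=0000 MI?F → skip
[6] flags=0000 LT?F → skip
[7] flags=0000 HI?F → skip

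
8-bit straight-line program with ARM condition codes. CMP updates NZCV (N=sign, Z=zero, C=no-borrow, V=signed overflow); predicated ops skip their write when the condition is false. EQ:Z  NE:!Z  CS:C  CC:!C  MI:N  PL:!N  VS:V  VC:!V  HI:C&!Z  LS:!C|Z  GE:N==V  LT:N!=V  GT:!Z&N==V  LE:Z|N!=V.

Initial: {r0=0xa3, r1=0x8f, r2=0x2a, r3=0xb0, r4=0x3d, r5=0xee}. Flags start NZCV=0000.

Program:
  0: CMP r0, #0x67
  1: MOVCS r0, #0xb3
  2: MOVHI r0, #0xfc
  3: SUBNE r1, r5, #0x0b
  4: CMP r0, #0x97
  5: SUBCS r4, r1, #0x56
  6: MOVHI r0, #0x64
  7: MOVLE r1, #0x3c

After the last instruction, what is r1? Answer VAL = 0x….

0: ✓ CMP  NZCV=0011
1: ✓ MOVCS  r0←0xb3
2: ✓ MOVHI  r0←0xfc
3: ✓ SUBNE  r1←0xe3
4: ✓ CMP  NZCV=0010
5: ✓ SUBCS  r4←0x8d
6: ✓ MOVHI  r0←0x64
7: · MOVLE

VAL = 0xe3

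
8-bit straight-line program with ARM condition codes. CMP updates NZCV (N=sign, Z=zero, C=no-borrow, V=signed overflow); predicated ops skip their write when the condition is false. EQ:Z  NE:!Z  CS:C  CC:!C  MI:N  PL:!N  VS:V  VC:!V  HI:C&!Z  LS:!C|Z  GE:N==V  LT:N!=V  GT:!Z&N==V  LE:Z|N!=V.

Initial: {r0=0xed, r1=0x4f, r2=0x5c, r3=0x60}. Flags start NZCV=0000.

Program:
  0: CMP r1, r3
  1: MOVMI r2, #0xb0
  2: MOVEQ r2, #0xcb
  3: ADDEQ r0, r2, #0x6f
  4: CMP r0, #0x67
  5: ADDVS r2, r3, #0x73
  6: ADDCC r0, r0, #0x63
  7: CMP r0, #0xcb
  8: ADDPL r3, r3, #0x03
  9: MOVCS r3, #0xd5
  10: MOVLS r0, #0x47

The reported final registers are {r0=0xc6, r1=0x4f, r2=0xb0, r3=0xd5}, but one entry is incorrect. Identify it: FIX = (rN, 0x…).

FIX = (r0, 0xed)

0: ✓ CMP  NZCV=1000
1: ✓ MOVMI  r2←0xb0
2: · MOVEQ
3: · ADDEQ
4: ✓ CMP  NZCV=1010
5: · ADDVS
6: · ADDCC
7: ✓ CMP  NZCV=0010
8: ✓ ADDPL  r3←0x63
9: ✓ MOVCS  r3←0xd5
10: · MOVLS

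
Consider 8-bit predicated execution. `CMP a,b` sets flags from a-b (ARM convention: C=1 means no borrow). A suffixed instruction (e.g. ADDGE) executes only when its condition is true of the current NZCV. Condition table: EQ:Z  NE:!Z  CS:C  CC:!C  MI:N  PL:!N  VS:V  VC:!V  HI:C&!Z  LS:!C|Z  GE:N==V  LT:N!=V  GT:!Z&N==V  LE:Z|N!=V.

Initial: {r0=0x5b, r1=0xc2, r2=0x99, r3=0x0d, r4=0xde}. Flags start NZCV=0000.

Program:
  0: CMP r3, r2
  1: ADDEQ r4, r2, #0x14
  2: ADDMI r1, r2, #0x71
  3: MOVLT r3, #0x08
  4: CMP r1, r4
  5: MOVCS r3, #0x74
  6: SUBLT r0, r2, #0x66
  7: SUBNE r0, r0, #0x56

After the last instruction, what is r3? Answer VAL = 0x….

VAL = 0x0d

[0] flags=0000 → (cmp)
[1] flags=0000 EQ?F → skip
[2] flags=0000 MI?F → skip
[3] flags=0000 LT?F → skip
[4] flags=1000 → (cmp)
[5] flags=1000 CS?F → skip
[6] flags=1000 LT?T → r0=0x33
[7] flags=1000 NE?T → r0=0xdd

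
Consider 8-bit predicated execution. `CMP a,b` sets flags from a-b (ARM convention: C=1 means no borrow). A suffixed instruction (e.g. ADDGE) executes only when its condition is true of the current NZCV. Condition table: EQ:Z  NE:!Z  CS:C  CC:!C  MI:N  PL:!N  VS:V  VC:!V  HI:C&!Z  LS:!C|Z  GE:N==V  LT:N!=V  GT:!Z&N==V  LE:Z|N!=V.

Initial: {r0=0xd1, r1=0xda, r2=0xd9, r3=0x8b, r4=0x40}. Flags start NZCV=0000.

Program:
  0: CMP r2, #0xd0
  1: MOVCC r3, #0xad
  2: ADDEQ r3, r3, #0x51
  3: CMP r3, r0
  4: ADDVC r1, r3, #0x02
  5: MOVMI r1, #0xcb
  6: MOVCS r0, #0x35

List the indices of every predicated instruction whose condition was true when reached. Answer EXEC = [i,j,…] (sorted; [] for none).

EXEC = [4,5]

[0] flags=0010 → (cmp)
[1] flags=0010 CC?F → skip
[2] flags=0010 EQ?F → skip
[3] flags=1000 → (cmp)
[4] flags=1000 VC?T → r1=0x8d
[5] flags=1000 MI?T → r1=0xcb
[6] flags=1000 CS?F → skip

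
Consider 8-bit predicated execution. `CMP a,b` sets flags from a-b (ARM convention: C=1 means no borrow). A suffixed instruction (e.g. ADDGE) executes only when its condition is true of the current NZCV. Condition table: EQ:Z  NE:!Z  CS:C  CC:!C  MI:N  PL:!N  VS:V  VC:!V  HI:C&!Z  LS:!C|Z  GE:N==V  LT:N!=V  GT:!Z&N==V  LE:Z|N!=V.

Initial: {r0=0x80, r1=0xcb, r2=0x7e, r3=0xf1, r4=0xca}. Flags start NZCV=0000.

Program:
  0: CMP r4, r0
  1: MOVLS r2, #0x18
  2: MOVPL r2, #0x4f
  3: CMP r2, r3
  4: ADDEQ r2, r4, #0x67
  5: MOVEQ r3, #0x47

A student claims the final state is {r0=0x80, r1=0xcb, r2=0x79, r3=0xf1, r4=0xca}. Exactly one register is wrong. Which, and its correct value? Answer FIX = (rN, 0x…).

FIX = (r2, 0x4f)

0: ✓ CMP  NZCV=0010
1: · MOVLS
2: ✓ MOVPL  r2←0x4f
3: ✓ CMP  NZCV=0000
4: · ADDEQ
5: · MOVEQ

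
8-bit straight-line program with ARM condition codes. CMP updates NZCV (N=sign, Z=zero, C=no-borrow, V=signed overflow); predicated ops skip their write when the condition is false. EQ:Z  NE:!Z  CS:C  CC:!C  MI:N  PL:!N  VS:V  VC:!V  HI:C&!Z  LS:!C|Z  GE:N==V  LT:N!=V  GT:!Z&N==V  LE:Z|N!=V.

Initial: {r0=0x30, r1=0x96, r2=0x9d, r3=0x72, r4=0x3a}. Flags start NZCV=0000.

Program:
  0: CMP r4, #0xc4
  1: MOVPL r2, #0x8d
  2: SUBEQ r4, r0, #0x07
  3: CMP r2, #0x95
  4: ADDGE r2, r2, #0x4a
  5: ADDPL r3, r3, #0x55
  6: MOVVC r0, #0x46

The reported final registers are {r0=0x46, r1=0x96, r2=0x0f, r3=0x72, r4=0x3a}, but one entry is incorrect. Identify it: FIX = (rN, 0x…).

[0] flags=0000 → (cmp)
[1] flags=0000 PL?T → r2=0x8d
[2] flags=0000 EQ?F → skip
[3] flags=1000 → (cmp)
[4] flags=1000 GE?F → skip
[5] flags=1000 PL?F → skip
[6] flags=1000 VC?T → r0=0x46

FIX = (r2, 0x8d)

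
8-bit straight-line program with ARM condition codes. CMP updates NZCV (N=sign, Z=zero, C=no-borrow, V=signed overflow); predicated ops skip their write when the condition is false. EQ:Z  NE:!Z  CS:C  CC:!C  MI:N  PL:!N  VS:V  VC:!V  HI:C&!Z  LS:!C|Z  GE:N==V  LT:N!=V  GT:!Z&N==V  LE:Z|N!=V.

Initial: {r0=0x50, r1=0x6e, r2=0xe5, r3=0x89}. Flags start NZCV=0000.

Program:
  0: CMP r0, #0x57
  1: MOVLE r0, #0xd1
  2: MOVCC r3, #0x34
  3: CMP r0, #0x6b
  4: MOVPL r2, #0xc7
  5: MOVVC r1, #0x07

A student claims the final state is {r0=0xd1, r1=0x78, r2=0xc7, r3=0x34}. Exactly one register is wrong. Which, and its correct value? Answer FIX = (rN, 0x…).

[0] flags=1000 → (cmp)
[1] flags=1000 LE?T → r0=0xd1
[2] flags=1000 CC?T → r3=0x34
[3] flags=0011 → (cmp)
[4] flags=0011 PL?T → r2=0xc7
[5] flags=0011 VC?F → skip

FIX = (r1, 0x6e)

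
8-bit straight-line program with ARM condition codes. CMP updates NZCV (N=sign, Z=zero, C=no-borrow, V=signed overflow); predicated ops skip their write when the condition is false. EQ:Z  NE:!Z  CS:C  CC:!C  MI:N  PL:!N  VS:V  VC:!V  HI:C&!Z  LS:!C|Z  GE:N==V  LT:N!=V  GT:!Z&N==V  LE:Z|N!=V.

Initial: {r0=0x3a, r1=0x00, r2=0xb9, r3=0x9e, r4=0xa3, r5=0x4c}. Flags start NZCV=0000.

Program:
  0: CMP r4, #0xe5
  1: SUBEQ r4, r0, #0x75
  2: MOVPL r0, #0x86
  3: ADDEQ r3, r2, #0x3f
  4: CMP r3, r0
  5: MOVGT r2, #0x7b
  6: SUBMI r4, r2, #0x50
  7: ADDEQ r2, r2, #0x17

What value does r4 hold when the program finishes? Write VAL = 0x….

[0] flags=1000 → (cmp)
[1] flags=1000 EQ?F → skip
[2] flags=1000 PL?F → skip
[3] flags=1000 EQ?F → skip
[4] flags=0011 → (cmp)
[5] flags=0011 GT?F → skip
[6] flags=0011 MI?F → skip
[7] flags=0011 EQ?F → skip

VAL = 0xa3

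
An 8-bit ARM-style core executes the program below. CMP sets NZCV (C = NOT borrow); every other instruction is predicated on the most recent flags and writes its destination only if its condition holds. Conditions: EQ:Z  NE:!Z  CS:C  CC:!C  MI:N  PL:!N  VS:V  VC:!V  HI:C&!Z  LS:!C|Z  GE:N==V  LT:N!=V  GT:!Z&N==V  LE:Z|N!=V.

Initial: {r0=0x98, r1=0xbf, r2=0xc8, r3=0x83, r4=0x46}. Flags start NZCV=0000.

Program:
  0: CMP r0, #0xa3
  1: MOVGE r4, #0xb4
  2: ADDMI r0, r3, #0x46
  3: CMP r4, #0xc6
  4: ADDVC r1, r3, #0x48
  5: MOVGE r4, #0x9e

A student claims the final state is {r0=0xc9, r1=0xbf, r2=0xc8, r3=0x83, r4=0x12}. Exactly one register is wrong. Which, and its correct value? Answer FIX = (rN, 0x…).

FIX = (r4, 0x9e)

0: ✓ CMP  NZCV=1000
1: · MOVGE
2: ✓ ADDMI  r0←0xc9
3: ✓ CMP  NZCV=1001
4: · ADDVC
5: ✓ MOVGE  r4←0x9e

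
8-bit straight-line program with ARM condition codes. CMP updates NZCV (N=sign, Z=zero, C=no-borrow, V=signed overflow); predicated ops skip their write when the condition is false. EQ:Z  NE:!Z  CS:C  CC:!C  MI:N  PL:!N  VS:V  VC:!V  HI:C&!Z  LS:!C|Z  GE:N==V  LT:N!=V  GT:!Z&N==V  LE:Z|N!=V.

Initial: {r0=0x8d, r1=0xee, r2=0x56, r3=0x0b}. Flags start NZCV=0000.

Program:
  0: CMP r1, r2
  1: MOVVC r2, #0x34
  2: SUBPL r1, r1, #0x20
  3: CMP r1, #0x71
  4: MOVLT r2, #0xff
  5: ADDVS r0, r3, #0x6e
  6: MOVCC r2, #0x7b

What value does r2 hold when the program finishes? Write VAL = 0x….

VAL = 0xff

0: ✓ CMP  NZCV=1010
1: ✓ MOVVC  r2←0x34
2: · SUBPL
3: ✓ CMP  NZCV=0011
4: ✓ MOVLT  r2←0xff
5: ✓ ADDVS  r0←0x79
6: · MOVCC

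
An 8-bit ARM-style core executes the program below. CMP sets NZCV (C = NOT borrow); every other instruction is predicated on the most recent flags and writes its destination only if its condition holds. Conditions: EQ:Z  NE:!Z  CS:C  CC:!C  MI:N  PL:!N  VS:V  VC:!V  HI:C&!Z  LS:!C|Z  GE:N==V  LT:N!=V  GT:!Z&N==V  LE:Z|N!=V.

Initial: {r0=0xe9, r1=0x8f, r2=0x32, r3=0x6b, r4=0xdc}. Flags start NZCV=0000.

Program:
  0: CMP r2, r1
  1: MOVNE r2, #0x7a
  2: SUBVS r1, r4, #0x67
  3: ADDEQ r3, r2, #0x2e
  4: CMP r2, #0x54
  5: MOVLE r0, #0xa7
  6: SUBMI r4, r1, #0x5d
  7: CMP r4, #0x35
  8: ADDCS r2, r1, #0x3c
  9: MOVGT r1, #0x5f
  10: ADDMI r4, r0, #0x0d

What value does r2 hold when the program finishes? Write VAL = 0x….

[0] flags=1001 → (cmp)
[1] flags=1001 NE?T → r2=0x7a
[2] flags=1001 VS?T → r1=0x75
[3] flags=1001 EQ?F → skip
[4] flags=0010 → (cmp)
[5] flags=0010 LE?F → skip
[6] flags=0010 MI?F → skip
[7] flags=1010 → (cmp)
[8] flags=1010 CS?T → r2=0xb1
[9] flags=1010 GT?F → skip
[10] flags=1010 MI?T → r4=0xf6

VAL = 0xb1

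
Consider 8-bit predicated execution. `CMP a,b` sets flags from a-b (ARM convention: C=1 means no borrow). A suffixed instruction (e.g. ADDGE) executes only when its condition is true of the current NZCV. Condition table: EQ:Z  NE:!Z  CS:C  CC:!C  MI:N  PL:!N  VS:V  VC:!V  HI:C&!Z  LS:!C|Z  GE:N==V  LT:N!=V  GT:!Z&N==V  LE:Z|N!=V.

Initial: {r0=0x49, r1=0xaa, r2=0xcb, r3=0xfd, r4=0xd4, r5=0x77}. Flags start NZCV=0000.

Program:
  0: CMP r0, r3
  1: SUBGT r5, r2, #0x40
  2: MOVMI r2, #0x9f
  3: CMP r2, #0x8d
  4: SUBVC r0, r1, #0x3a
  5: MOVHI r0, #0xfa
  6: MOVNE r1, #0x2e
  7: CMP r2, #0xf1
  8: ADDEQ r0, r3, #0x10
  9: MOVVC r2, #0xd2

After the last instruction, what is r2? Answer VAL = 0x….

VAL = 0xd2

[0] flags=0000 → (cmp)
[1] flags=0000 GT?T → r5=0x8b
[2] flags=0000 MI?F → skip
[3] flags=0010 → (cmp)
[4] flags=0010 VC?T → r0=0x70
[5] flags=0010 HI?T → r0=0xfa
[6] flags=0010 NE?T → r1=0x2e
[7] flags=1000 → (cmp)
[8] flags=1000 EQ?F → skip
[9] flags=1000 VC?T → r2=0xd2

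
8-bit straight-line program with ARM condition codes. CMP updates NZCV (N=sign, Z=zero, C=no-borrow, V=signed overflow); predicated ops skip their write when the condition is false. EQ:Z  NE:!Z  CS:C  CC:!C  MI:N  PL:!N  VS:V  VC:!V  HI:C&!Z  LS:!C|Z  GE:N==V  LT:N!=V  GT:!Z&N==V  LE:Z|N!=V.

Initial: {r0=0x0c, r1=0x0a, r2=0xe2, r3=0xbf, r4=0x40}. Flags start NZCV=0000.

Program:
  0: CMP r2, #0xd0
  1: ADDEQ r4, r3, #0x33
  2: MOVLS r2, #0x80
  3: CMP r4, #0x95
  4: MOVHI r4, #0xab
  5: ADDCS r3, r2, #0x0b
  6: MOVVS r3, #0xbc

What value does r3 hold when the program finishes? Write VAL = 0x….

[0] flags=0010 → (cmp)
[1] flags=0010 EQ?F → skip
[2] flags=0010 LS?F → skip
[3] flags=1001 → (cmp)
[4] flags=1001 HI?F → skip
[5] flags=1001 CS?F → skip
[6] flags=1001 VS?T → r3=0xbc

VAL = 0xbc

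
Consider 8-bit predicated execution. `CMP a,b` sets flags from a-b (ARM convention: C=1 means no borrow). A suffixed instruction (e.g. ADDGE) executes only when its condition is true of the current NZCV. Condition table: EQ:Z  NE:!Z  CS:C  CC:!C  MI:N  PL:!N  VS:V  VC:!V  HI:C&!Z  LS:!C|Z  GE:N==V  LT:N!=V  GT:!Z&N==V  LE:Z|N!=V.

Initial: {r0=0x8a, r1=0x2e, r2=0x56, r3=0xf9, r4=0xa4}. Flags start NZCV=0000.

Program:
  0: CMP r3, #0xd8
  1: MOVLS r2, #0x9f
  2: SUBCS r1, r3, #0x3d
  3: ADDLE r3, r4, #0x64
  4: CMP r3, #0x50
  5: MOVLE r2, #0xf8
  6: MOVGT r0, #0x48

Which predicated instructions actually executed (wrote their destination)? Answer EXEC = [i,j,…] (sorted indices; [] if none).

[0] flags=0010 → (cmp)
[1] flags=0010 LS?F → skip
[2] flags=0010 CS?T → r1=0xbc
[3] flags=0010 LE?F → skip
[4] flags=1010 → (cmp)
[5] flags=1010 LE?T → r2=0xf8
[6] flags=1010 GT?F → skip

EXEC = [2,5]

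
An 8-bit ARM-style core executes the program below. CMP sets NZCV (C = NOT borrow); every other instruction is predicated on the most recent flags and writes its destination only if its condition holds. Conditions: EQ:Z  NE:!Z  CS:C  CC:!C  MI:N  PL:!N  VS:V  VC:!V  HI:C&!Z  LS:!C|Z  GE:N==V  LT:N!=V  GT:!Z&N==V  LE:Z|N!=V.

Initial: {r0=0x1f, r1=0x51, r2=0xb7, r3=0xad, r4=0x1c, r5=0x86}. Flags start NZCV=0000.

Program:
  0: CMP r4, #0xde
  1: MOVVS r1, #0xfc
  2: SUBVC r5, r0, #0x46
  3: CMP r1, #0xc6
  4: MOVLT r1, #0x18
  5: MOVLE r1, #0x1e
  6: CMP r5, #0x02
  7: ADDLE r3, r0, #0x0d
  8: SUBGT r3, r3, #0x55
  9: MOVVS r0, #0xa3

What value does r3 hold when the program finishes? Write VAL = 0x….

[0] flags=0000 → (cmp)
[1] flags=0000 VS?F → skip
[2] flags=0000 VC?T → r5=0xd9
[3] flags=1001 → (cmp)
[4] flags=1001 LT?F → skip
[5] flags=1001 LE?F → skip
[6] flags=1010 → (cmp)
[7] flags=1010 LE?T → r3=0x2c
[8] flags=1010 GT?F → skip
[9] flags=1010 VS?F → skip

VAL = 0x2c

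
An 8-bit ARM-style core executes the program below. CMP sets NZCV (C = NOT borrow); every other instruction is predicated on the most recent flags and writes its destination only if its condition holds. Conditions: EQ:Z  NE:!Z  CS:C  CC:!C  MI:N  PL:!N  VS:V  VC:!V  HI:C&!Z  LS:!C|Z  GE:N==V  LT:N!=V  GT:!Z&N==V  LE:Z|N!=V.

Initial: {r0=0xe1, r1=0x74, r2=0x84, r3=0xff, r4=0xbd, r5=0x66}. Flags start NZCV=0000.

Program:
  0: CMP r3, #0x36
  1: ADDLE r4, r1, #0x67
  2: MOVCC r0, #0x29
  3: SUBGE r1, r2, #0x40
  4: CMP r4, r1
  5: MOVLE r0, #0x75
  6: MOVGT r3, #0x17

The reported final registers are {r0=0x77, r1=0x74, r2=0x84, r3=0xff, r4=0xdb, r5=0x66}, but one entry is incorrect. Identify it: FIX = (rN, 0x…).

FIX = (r0, 0x75)

0: ✓ CMP  NZCV=1010
1: ✓ ADDLE  r4←0xdb
2: · MOVCC
3: · SUBGE
4: ✓ CMP  NZCV=0011
5: ✓ MOVLE  r0←0x75
6: · MOVGT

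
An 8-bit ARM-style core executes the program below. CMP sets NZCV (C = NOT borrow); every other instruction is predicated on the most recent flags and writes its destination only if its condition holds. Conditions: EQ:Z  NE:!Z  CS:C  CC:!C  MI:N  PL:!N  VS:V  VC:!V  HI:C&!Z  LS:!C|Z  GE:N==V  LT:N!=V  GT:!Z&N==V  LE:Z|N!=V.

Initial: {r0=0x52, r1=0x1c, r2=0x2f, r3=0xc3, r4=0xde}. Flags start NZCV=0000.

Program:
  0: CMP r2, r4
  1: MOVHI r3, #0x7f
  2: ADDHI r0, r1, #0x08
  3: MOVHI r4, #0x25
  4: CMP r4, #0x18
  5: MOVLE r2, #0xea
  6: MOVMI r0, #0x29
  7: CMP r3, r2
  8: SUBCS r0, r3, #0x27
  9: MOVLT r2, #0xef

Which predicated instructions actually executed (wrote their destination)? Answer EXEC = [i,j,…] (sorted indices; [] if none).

[0] flags=0000 → (cmp)
[1] flags=0000 HI?F → skip
[2] flags=0000 HI?F → skip
[3] flags=0000 HI?F → skip
[4] flags=1010 → (cmp)
[5] flags=1010 LE?T → r2=0xea
[6] flags=1010 MI?T → r0=0x29
[7] flags=1000 → (cmp)
[8] flags=1000 CS?F → skip
[9] flags=1000 LT?T → r2=0xef

EXEC = [5,6,9]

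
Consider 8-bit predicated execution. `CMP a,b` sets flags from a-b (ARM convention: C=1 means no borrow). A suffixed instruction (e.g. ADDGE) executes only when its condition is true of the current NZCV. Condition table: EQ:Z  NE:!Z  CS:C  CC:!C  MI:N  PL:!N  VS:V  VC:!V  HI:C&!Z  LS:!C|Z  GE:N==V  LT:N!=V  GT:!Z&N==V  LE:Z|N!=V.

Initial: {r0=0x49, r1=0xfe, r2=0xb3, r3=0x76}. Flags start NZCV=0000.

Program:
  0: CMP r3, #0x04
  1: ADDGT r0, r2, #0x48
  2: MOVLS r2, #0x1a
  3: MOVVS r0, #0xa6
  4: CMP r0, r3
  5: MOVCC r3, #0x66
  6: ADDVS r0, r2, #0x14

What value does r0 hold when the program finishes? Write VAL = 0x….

VAL = 0xfb

0: ✓ CMP  NZCV=0010
1: ✓ ADDGT  r0←0xfb
2: · MOVLS
3: · MOVVS
4: ✓ CMP  NZCV=1010
5: · MOVCC
6: · ADDVS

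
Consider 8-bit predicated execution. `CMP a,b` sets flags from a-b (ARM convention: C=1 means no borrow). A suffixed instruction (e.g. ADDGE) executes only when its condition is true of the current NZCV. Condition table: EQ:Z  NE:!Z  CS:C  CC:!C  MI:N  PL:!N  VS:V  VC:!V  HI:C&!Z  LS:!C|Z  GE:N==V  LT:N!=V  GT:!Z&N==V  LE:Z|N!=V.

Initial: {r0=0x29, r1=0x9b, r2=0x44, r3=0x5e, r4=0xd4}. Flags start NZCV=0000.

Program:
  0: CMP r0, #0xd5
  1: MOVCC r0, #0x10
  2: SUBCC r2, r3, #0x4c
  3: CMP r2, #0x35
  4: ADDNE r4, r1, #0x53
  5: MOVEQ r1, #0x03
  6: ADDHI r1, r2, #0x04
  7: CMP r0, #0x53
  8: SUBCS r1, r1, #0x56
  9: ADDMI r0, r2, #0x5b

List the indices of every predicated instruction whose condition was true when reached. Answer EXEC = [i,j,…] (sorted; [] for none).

0: ✓ CMP  NZCV=0000
1: ✓ MOVCC  r0←0x10
2: ✓ SUBCC  r2←0x12
3: ✓ CMP  NZCV=1000
4: ✓ ADDNE  r4←0xee
5: · MOVEQ
6: · ADDHI
7: ✓ CMP  NZCV=1000
8: · SUBCS
9: ✓ ADDMI  r0←0x6d

EXEC = [1,2,4,9]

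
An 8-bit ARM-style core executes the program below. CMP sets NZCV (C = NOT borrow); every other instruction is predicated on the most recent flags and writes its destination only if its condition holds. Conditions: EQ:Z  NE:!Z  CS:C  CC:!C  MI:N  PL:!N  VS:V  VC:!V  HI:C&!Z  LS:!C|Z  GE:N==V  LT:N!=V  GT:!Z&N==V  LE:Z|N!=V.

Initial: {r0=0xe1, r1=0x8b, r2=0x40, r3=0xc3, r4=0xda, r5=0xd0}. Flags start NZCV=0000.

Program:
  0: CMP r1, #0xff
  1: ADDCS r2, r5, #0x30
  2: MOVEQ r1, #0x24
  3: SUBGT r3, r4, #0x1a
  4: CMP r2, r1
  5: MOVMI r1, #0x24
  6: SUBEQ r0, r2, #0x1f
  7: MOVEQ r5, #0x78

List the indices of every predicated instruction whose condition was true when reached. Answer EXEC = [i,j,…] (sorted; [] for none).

EXEC = [5]

[0] flags=1000 → (cmp)
[1] flags=1000 CS?F → skip
[2] flags=1000 EQ?F → skip
[3] flags=1000 GT?F → skip
[4] flags=1001 → (cmp)
[5] flags=1001 MI?T → r1=0x24
[6] flags=1001 EQ?F → skip
[7] flags=1001 EQ?F → skip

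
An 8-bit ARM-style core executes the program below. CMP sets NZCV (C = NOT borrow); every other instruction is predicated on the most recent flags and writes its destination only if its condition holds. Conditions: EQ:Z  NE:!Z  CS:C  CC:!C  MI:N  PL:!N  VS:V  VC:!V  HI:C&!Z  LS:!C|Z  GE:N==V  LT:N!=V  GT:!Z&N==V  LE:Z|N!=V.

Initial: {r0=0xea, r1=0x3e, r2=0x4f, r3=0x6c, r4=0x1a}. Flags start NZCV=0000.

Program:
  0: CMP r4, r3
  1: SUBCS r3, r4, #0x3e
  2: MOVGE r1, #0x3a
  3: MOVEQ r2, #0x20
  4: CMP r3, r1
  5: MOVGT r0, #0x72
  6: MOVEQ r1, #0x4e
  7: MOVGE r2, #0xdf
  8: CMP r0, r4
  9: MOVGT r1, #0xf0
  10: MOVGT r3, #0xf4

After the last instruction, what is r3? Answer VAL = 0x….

0: ✓ CMP  NZCV=1000
1: · SUBCS
2: · MOVGE
3: · MOVEQ
4: ✓ CMP  NZCV=0010
5: ✓ MOVGT  r0←0x72
6: · MOVEQ
7: ✓ MOVGE  r2←0xdf
8: ✓ CMP  NZCV=0010
9: ✓ MOVGT  r1←0xf0
10: ✓ MOVGT  r3←0xf4

VAL = 0xf4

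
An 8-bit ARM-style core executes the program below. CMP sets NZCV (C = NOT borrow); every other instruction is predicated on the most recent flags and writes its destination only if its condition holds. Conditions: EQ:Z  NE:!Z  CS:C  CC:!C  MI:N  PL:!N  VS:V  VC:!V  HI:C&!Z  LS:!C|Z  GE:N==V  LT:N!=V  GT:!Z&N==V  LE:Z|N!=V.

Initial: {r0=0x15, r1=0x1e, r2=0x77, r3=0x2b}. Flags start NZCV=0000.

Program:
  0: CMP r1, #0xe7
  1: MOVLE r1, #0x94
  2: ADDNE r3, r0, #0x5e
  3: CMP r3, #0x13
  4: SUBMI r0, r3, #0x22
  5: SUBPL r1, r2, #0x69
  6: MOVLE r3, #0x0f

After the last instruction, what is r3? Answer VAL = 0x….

VAL = 0x73

0: ✓ CMP  NZCV=0000
1: · MOVLE
2: ✓ ADDNE  r3←0x73
3: ✓ CMP  NZCV=0010
4: · SUBMI
5: ✓ SUBPL  r1←0x0e
6: · MOVLE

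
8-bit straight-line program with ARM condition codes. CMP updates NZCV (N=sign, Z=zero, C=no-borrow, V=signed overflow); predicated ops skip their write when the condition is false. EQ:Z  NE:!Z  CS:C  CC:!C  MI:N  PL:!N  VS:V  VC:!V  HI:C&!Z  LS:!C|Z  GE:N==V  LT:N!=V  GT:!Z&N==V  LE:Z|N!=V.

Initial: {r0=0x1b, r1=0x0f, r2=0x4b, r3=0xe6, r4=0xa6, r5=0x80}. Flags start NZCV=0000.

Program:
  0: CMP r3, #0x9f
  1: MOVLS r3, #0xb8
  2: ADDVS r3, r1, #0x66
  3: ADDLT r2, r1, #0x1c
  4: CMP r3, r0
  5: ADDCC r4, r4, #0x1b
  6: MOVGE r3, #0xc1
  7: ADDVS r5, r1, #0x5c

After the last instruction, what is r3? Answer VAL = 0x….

VAL = 0xe6

[0] flags=0010 → (cmp)
[1] flags=0010 LS?F → skip
[2] flags=0010 VS?F → skip
[3] flags=0010 LT?F → skip
[4] flags=1010 → (cmp)
[5] flags=1010 CC?F → skip
[6] flags=1010 GE?F → skip
[7] flags=1010 VS?F → skip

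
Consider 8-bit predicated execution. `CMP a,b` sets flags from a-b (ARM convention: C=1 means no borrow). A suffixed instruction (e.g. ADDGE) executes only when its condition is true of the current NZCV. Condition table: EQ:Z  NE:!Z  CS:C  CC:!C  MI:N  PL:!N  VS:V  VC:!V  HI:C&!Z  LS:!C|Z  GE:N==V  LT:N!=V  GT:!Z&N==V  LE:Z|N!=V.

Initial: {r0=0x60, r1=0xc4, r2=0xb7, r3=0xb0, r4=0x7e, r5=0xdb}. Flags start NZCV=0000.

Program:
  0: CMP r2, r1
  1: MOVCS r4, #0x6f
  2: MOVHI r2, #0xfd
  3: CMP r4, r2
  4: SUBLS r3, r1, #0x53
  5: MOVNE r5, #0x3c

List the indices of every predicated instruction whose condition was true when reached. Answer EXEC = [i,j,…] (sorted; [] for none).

EXEC = [4,5]

[0] flags=1000 → (cmp)
[1] flags=1000 CS?F → skip
[2] flags=1000 HI?F → skip
[3] flags=1001 → (cmp)
[4] flags=1001 LS?T → r3=0x71
[5] flags=1001 NE?T → r5=0x3c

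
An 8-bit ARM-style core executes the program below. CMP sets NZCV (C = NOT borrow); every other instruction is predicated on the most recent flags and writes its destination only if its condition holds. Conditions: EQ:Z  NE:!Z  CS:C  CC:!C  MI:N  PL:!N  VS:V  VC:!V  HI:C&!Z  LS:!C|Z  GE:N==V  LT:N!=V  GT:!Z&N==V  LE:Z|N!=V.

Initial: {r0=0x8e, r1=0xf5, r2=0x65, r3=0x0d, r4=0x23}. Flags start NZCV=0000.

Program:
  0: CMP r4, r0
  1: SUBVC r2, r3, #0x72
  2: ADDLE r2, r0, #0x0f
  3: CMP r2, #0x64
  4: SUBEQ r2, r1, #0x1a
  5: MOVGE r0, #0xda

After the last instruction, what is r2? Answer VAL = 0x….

VAL = 0x65

0: ✓ CMP  NZCV=1001
1: · SUBVC
2: · ADDLE
3: ✓ CMP  NZCV=0010
4: · SUBEQ
5: ✓ MOVGE  r0←0xda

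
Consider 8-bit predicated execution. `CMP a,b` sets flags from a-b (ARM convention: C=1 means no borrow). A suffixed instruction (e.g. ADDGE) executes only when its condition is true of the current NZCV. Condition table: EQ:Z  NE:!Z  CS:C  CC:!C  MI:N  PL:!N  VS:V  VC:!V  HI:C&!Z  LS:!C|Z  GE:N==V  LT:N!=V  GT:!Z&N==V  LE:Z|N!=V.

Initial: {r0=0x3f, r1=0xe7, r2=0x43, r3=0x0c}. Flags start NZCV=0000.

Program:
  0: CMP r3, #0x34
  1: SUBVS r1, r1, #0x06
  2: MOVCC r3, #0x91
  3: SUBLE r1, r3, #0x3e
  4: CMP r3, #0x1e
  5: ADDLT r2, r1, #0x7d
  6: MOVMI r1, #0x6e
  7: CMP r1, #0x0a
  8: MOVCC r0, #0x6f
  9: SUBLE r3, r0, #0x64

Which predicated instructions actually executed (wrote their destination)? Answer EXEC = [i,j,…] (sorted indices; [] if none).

EXEC = [2,3,5]

[0] flags=1000 → (cmp)
[1] flags=1000 VS?F → skip
[2] flags=1000 CC?T → r3=0x91
[3] flags=1000 LE?T → r1=0x53
[4] flags=0011 → (cmp)
[5] flags=0011 LT?T → r2=0xd0
[6] flags=0011 MI?F → skip
[7] flags=0010 → (cmp)
[8] flags=0010 CC?F → skip
[9] flags=0010 LE?F → skip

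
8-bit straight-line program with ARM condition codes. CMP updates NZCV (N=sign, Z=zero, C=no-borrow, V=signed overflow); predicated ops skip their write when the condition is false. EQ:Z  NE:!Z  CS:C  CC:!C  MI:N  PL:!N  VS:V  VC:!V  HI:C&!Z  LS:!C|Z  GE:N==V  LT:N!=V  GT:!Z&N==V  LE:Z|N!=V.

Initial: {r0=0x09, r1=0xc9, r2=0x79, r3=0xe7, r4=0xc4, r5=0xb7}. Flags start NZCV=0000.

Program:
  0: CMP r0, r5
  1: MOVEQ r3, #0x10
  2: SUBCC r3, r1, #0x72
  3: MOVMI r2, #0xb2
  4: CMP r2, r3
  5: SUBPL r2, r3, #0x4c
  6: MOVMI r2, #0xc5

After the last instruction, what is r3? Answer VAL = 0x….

VAL = 0x57

0: ✓ CMP  NZCV=0000
1: · MOVEQ
2: ✓ SUBCC  r3←0x57
3: · MOVMI
4: ✓ CMP  NZCV=0010
5: ✓ SUBPL  r2←0x0b
6: · MOVMI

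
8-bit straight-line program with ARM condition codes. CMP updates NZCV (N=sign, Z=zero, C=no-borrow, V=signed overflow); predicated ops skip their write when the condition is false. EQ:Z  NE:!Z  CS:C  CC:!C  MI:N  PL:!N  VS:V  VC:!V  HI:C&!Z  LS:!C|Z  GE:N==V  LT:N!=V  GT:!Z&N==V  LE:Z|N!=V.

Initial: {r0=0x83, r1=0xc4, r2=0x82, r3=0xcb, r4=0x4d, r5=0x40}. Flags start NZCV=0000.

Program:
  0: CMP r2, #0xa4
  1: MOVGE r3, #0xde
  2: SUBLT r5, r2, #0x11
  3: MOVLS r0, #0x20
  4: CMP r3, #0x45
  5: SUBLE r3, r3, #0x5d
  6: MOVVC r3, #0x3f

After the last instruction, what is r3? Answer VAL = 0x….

VAL = 0x3f

[0] flags=1000 → (cmp)
[1] flags=1000 GE?F → skip
[2] flags=1000 LT?T → r5=0x71
[3] flags=1000 LS?T → r0=0x20
[4] flags=1010 → (cmp)
[5] flags=1010 LE?T → r3=0x6e
[6] flags=1010 VC?T → r3=0x3f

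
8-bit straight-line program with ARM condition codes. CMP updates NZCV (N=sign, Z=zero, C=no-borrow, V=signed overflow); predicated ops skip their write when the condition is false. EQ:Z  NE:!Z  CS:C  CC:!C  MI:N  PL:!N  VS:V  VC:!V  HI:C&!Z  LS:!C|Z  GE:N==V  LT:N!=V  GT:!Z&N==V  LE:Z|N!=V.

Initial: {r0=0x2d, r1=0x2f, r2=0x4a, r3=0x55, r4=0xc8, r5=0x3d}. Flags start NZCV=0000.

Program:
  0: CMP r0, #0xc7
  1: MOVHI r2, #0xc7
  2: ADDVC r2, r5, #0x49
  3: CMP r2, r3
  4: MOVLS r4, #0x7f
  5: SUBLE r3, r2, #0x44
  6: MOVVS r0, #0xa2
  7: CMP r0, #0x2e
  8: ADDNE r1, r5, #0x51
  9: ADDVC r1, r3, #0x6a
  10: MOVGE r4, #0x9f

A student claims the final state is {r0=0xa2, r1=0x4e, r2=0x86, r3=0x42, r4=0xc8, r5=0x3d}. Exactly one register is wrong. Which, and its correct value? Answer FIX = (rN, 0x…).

[0] flags=0000 → (cmp)
[1] flags=0000 HI?F → skip
[2] flags=0000 VC?T → r2=0x86
[3] flags=0011 → (cmp)
[4] flags=0011 LS?F → skip
[5] flags=0011 LE?T → r3=0x42
[6] flags=0011 VS?T → r0=0xa2
[7] flags=0011 → (cmp)
[8] flags=0011 NE?T → r1=0x8e
[9] flags=0011 VC?F → skip
[10] flags=0011 GE?F → skip

FIX = (r1, 0x8e)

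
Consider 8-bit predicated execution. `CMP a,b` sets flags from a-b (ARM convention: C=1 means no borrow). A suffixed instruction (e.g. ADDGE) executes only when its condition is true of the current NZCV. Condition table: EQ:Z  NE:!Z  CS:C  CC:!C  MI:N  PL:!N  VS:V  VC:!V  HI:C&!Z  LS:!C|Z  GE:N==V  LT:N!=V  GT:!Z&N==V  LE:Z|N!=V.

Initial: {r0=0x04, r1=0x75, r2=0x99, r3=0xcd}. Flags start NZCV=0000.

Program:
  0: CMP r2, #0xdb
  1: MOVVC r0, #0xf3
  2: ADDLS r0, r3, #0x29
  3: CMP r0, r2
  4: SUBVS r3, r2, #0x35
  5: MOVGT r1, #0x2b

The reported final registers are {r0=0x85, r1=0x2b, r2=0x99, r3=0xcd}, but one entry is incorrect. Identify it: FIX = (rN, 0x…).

0: ✓ CMP  NZCV=1000
1: ✓ MOVVC  r0←0xf3
2: ✓ ADDLS  r0←0xf6
3: ✓ CMP  NZCV=0010
4: · SUBVS
5: ✓ MOVGT  r1←0x2b

FIX = (r0, 0xf6)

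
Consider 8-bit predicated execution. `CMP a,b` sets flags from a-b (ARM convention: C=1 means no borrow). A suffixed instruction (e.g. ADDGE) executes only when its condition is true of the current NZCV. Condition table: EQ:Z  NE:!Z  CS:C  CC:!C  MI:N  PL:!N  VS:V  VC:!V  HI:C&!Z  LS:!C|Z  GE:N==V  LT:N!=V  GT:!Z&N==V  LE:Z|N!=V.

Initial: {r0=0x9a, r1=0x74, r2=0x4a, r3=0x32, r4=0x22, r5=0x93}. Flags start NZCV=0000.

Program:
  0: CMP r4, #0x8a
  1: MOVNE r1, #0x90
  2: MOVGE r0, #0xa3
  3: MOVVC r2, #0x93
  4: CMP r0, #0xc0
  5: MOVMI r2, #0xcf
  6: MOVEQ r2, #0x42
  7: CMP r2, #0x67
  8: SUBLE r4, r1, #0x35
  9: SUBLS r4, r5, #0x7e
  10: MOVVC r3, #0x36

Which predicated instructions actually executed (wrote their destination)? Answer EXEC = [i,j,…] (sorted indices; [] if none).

[0] flags=1001 → (cmp)
[1] flags=1001 NE?T → r1=0x90
[2] flags=1001 GE?T → r0=0xa3
[3] flags=1001 VC?F → skip
[4] flags=1000 → (cmp)
[5] flags=1000 MI?T → r2=0xcf
[6] flags=1000 EQ?F → skip
[7] flags=0011 → (cmp)
[8] flags=0011 LE?T → r4=0x5b
[9] flags=0011 LS?F → skip
[10] flags=0011 VC?F → skip

EXEC = [1,2,5,8]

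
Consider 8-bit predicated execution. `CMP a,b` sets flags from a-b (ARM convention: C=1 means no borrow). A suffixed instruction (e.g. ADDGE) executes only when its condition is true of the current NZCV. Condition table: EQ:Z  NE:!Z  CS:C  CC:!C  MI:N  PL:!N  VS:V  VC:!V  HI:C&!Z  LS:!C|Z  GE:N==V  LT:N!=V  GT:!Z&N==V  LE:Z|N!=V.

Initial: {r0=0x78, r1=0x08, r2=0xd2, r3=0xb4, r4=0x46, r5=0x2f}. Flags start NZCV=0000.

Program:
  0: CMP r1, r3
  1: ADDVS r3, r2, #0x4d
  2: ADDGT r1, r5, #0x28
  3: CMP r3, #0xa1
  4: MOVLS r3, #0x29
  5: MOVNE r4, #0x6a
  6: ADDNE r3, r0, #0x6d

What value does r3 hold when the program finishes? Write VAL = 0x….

VAL = 0xe5

[0] flags=0000 → (cmp)
[1] flags=0000 VS?F → skip
[2] flags=0000 GT?T → r1=0x57
[3] flags=0010 → (cmp)
[4] flags=0010 LS?F → skip
[5] flags=0010 NE?T → r4=0x6a
[6] flags=0010 NE?T → r3=0xe5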